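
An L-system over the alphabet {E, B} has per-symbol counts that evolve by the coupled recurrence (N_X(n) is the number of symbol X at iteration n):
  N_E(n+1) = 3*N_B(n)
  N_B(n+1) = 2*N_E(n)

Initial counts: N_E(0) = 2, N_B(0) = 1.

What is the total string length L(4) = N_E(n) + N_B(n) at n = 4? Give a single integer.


Step 0: N_E=2, N_B=1, L=3
Step 1: N_E=3, N_B=4, L=7
Step 2: N_E=12, N_B=6, L=18
Step 3: N_E=18, N_B=24, L=42
Step 4: N_E=72, N_B=36, L=108

Answer: 108


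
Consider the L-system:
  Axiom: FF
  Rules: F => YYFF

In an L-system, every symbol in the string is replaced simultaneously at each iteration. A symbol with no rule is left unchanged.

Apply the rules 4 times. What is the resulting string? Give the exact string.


Answer: YYYYYYYYFFYYFFYYYYFFYYFFYYYYYYFFYYFFYYYYFFYYFFYYYYYYYYFFYYFFYYYYFFYYFFYYYYYYFFYYFFYYYYFFYYFF

Derivation:
Step 0: FF
Step 1: YYFFYYFF
Step 2: YYYYFFYYFFYYYYFFYYFF
Step 3: YYYYYYFFYYFFYYYYFFYYFFYYYYYYFFYYFFYYYYFFYYFF
Step 4: YYYYYYYYFFYYFFYYYYFFYYFFYYYYYYFFYYFFYYYYFFYYFFYYYYYYYYFFYYFFYYYYFFYYFFYYYYYYFFYYFFYYYYFFYYFF


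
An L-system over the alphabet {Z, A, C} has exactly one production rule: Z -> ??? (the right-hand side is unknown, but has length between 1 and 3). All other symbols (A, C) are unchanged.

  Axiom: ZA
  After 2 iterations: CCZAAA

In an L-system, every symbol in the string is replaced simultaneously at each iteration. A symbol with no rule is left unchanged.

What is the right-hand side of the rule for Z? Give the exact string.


Trying Z -> CZA:
  Step 0: ZA
  Step 1: CZAA
  Step 2: CCZAAA
Matches the given result.

Answer: CZA


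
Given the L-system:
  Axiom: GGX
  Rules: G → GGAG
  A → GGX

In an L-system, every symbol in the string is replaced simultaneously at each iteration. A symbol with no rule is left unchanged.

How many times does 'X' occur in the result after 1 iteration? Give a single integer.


Step 0: GGX  (1 'X')
Step 1: GGAGGGAGX  (1 'X')

Answer: 1


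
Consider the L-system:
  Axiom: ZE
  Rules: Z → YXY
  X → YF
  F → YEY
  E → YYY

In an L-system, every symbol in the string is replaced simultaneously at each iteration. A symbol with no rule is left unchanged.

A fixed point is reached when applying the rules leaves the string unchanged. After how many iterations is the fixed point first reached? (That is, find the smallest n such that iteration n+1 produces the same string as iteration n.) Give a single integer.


Step 0: ZE
Step 1: YXYYYY
Step 2: YYFYYYY
Step 3: YYYEYYYYY
Step 4: YYYYYYYYYYY
Step 5: YYYYYYYYYYY  (unchanged — fixed point at step 4)

Answer: 4


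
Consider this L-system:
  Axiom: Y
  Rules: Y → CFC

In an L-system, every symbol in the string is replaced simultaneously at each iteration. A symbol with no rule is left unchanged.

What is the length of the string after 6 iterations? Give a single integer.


Answer: 3

Derivation:
Step 0: length = 1
Step 1: length = 3
Step 2: length = 3
Step 3: length = 3
Step 4: length = 3
Step 5: length = 3
Step 6: length = 3


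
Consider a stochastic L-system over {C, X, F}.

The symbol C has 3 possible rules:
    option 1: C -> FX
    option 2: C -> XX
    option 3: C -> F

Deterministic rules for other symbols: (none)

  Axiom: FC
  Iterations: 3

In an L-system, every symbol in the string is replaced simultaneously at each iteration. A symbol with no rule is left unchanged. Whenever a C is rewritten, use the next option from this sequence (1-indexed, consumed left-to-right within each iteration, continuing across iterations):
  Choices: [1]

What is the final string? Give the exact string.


Step 0: FC
Step 1: FFX  (used choices [1])
Step 2: FFX  (used choices [])
Step 3: FFX  (used choices [])

Answer: FFX


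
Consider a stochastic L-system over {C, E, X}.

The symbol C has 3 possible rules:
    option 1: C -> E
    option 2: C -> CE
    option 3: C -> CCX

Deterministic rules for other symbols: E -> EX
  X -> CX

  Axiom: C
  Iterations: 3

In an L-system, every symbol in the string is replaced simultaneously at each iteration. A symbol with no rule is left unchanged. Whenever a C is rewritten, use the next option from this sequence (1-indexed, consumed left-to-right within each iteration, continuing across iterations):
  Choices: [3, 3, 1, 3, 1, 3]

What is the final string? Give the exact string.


Step 0: C
Step 1: CCX  (used choices [3])
Step 2: CCXECX  (used choices [3, 1])
Step 3: CCXECXEXCCXCX  (used choices [3, 1, 3])

Answer: CCXECXEXCCXCX


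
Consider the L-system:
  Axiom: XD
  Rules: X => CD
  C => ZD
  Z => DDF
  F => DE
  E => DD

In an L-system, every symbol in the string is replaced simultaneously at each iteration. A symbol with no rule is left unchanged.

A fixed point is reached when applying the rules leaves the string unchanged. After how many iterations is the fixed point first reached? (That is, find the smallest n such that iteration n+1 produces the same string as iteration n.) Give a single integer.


Answer: 5

Derivation:
Step 0: XD
Step 1: CDD
Step 2: ZDDD
Step 3: DDFDDD
Step 4: DDDEDDD
Step 5: DDDDDDDD
Step 6: DDDDDDDD  (unchanged — fixed point at step 5)


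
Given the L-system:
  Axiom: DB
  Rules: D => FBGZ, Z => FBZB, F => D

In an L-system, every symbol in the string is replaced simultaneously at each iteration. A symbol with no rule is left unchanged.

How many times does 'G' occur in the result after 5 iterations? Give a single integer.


Answer: 5

Derivation:
Step 0: DB  (0 'G')
Step 1: FBGZB  (1 'G')
Step 2: DBGFBZBB  (1 'G')
Step 3: FBGZBGDBFBZBBB  (2 'G')
Step 4: DBGFBZBBGFBGZBDBFBZBBBB  (3 'G')
Step 5: FBGZBGDBFBZBBBGDBGFBZBBFBGZBDBFBZBBBBB  (5 'G')


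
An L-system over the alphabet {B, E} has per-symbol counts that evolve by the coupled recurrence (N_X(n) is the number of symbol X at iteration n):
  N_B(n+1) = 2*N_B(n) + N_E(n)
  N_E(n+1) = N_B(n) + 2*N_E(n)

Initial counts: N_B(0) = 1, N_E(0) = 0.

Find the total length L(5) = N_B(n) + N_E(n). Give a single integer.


Step 0: N_B=1, N_E=0, L=1
Step 1: N_B=2, N_E=1, L=3
Step 2: N_B=5, N_E=4, L=9
Step 3: N_B=14, N_E=13, L=27
Step 4: N_B=41, N_E=40, L=81
Step 5: N_B=122, N_E=121, L=243

Answer: 243


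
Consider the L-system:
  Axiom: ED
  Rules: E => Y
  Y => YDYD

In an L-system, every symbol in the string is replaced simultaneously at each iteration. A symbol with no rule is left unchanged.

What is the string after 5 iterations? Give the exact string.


Answer: YDYDDYDYDDDYDYDDYDYDDDDYDYDDYDYDDDYDYDDYDYDDDDD

Derivation:
Step 0: ED
Step 1: YD
Step 2: YDYDD
Step 3: YDYDDYDYDDD
Step 4: YDYDDYDYDDDYDYDDYDYDDDD
Step 5: YDYDDYDYDDDYDYDDYDYDDDDYDYDDYDYDDDYDYDDYDYDDDDD


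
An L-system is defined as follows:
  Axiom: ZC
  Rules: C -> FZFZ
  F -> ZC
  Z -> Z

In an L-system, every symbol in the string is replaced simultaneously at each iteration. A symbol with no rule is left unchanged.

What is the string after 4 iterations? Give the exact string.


Step 0: ZC
Step 1: ZFZFZ
Step 2: ZZCZZCZ
Step 3: ZZFZFZZZFZFZZ
Step 4: ZZZCZZCZZZZCZZCZZ

Answer: ZZZCZZCZZZZCZZCZZ


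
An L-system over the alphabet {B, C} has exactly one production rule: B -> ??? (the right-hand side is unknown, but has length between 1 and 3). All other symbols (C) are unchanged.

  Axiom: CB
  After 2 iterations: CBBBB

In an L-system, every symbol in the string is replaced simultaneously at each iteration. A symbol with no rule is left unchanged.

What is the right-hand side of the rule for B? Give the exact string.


Trying B -> BB:
  Step 0: CB
  Step 1: CBB
  Step 2: CBBBB
Matches the given result.

Answer: BB


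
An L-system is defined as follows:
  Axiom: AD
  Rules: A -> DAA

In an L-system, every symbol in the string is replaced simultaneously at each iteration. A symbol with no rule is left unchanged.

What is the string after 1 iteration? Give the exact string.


Step 0: AD
Step 1: DAAD

Answer: DAAD


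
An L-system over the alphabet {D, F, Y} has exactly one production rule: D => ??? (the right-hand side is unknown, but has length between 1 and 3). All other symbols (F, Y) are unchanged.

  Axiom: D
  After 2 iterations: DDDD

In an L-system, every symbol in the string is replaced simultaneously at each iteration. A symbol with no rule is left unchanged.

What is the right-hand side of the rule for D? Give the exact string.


Answer: DD

Derivation:
Trying D => DD:
  Step 0: D
  Step 1: DD
  Step 2: DDDD
Matches the given result.


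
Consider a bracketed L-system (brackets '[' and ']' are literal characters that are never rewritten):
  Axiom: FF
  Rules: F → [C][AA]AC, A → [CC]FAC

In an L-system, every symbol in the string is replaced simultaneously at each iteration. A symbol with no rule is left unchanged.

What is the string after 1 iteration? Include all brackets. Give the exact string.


Step 0: FF
Step 1: [C][AA]AC[C][AA]AC

Answer: [C][AA]AC[C][AA]AC


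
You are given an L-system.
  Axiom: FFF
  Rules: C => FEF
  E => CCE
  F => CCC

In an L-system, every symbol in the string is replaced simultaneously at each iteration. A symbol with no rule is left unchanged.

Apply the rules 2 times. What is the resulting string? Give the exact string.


Answer: FEFFEFFEFFEFFEFFEFFEFFEFFEF

Derivation:
Step 0: FFF
Step 1: CCCCCCCCC
Step 2: FEFFEFFEFFEFFEFFEFFEFFEFFEF


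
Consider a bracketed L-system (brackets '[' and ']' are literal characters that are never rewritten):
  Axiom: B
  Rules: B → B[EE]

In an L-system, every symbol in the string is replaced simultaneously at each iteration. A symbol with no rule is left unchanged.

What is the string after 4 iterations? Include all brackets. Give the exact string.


Step 0: B
Step 1: B[EE]
Step 2: B[EE][EE]
Step 3: B[EE][EE][EE]
Step 4: B[EE][EE][EE][EE]

Answer: B[EE][EE][EE][EE]


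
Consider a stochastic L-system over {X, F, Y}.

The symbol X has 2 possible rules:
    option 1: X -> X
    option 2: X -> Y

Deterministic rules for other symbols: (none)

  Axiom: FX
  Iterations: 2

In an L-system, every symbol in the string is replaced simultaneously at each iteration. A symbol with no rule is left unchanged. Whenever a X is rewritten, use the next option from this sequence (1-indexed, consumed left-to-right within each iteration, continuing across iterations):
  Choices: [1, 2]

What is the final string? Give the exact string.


Answer: FY

Derivation:
Step 0: FX
Step 1: FX  (used choices [1])
Step 2: FY  (used choices [2])


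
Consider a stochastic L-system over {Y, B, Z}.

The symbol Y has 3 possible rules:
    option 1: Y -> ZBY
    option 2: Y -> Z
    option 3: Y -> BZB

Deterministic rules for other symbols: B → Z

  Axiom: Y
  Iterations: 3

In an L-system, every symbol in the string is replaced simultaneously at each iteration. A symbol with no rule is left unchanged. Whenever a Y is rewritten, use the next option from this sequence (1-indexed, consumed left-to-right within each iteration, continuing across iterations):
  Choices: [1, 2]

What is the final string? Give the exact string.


Step 0: Y
Step 1: ZBY  (used choices [1])
Step 2: ZZZ  (used choices [2])
Step 3: ZZZ  (used choices [])

Answer: ZZZ


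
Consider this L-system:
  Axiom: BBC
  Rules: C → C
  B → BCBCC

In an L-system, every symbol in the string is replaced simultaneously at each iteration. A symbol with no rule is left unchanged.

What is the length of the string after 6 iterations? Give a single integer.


Answer: 507

Derivation:
Step 0: length = 3
Step 1: length = 11
Step 2: length = 27
Step 3: length = 59
Step 4: length = 123
Step 5: length = 251
Step 6: length = 507


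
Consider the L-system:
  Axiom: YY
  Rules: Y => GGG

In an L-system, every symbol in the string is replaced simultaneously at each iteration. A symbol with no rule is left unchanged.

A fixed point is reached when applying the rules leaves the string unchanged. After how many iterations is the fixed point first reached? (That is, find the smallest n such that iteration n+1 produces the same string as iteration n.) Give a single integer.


Step 0: YY
Step 1: GGGGGG
Step 2: GGGGGG  (unchanged — fixed point at step 1)

Answer: 1


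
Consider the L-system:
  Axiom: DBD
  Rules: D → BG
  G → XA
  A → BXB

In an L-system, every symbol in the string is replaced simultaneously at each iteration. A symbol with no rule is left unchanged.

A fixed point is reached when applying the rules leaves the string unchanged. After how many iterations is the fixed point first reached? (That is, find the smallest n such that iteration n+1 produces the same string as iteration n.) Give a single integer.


Answer: 3

Derivation:
Step 0: DBD
Step 1: BGBBG
Step 2: BXABBXA
Step 3: BXBXBBBXBXB
Step 4: BXBXBBBXBXB  (unchanged — fixed point at step 3)


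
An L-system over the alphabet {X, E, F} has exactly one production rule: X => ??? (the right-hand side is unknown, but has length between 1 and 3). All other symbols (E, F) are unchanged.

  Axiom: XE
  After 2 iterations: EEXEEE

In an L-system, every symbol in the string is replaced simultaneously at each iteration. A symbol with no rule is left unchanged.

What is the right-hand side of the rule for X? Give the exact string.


Trying X => EXE:
  Step 0: XE
  Step 1: EXEE
  Step 2: EEXEEE
Matches the given result.

Answer: EXE


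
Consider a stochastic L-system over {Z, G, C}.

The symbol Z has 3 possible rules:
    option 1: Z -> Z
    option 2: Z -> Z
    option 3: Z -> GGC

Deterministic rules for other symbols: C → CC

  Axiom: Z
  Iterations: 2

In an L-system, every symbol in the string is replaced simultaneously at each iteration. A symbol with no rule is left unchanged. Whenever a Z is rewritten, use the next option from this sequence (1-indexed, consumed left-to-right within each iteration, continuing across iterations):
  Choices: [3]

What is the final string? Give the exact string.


Answer: GGCC

Derivation:
Step 0: Z
Step 1: GGC  (used choices [3])
Step 2: GGCC  (used choices [])


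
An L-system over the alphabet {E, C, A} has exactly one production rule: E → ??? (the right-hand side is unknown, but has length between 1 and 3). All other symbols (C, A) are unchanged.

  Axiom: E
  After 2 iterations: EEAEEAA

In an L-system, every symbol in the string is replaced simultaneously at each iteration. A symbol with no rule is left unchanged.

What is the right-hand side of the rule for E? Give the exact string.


Answer: EEA

Derivation:
Trying E → EEA:
  Step 0: E
  Step 1: EEA
  Step 2: EEAEEAA
Matches the given result.


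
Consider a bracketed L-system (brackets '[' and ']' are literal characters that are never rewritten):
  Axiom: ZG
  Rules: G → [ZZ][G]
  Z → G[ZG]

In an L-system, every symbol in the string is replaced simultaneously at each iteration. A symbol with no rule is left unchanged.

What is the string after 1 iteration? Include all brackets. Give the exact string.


Step 0: ZG
Step 1: G[ZG][ZZ][G]

Answer: G[ZG][ZZ][G]


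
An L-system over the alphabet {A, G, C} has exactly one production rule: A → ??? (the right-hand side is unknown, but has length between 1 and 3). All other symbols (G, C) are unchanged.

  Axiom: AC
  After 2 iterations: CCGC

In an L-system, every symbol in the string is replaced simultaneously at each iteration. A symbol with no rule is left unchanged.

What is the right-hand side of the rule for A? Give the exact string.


Answer: CCG

Derivation:
Trying A → CCG:
  Step 0: AC
  Step 1: CCGC
  Step 2: CCGC
Matches the given result.


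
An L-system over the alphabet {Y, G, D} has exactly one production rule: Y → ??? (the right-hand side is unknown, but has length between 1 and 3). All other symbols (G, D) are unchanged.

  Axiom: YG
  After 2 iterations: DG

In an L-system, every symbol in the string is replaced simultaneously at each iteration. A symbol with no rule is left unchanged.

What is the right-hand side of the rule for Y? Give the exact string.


Trying Y → D:
  Step 0: YG
  Step 1: DG
  Step 2: DG
Matches the given result.

Answer: D


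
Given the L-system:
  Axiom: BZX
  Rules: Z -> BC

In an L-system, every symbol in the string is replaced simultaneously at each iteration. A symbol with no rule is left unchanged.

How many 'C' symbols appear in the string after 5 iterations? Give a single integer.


Answer: 1

Derivation:
Step 0: BZX  (0 'C')
Step 1: BBCX  (1 'C')
Step 2: BBCX  (1 'C')
Step 3: BBCX  (1 'C')
Step 4: BBCX  (1 'C')
Step 5: BBCX  (1 'C')


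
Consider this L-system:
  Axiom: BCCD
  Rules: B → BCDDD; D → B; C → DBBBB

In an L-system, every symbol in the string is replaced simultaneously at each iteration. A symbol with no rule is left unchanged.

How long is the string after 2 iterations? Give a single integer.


Step 0: length = 4
Step 1: length = 16
Step 2: length = 60

Answer: 60


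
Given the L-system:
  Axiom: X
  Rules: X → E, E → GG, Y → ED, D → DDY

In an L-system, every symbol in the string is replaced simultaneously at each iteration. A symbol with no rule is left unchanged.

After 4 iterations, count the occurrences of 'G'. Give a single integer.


Step 0: X  (0 'G')
Step 1: E  (0 'G')
Step 2: GG  (2 'G')
Step 3: GG  (2 'G')
Step 4: GG  (2 'G')

Answer: 2


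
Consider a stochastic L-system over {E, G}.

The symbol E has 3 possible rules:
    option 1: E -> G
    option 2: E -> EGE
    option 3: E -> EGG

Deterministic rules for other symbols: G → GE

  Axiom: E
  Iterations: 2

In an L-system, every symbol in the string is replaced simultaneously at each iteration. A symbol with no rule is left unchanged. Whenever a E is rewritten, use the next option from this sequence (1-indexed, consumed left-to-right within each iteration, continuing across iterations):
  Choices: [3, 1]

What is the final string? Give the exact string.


Answer: GGEGE

Derivation:
Step 0: E
Step 1: EGG  (used choices [3])
Step 2: GGEGE  (used choices [1])


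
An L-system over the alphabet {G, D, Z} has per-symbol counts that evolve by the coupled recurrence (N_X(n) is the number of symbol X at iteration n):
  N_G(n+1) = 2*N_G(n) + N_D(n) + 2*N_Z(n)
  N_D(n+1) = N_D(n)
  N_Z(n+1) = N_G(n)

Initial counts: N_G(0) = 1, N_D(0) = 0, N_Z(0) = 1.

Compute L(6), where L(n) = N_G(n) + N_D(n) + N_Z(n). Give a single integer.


Step 0: N_G=1, N_D=0, N_Z=1, L=2
Step 1: N_G=4, N_D=0, N_Z=1, L=5
Step 2: N_G=10, N_D=0, N_Z=4, L=14
Step 3: N_G=28, N_D=0, N_Z=10, L=38
Step 4: N_G=76, N_D=0, N_Z=28, L=104
Step 5: N_G=208, N_D=0, N_Z=76, L=284
Step 6: N_G=568, N_D=0, N_Z=208, L=776

Answer: 776


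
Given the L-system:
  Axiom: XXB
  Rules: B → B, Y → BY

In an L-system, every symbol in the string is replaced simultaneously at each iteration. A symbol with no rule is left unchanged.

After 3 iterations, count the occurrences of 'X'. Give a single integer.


Step 0: XXB  (2 'X')
Step 1: XXB  (2 'X')
Step 2: XXB  (2 'X')
Step 3: XXB  (2 'X')

Answer: 2


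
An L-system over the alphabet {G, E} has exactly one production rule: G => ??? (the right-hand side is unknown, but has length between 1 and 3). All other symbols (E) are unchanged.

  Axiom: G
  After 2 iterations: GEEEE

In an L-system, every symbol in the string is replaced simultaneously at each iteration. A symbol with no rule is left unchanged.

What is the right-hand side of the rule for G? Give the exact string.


Trying G => GEE:
  Step 0: G
  Step 1: GEE
  Step 2: GEEEE
Matches the given result.

Answer: GEE


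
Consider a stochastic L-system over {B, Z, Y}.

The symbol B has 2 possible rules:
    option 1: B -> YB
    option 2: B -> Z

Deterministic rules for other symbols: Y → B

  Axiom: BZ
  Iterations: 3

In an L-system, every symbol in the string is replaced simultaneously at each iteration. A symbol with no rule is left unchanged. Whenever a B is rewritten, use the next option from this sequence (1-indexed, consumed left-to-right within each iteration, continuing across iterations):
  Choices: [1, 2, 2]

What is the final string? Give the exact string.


Answer: ZZZ

Derivation:
Step 0: BZ
Step 1: YBZ  (used choices [1])
Step 2: BZZ  (used choices [2])
Step 3: ZZZ  (used choices [2])


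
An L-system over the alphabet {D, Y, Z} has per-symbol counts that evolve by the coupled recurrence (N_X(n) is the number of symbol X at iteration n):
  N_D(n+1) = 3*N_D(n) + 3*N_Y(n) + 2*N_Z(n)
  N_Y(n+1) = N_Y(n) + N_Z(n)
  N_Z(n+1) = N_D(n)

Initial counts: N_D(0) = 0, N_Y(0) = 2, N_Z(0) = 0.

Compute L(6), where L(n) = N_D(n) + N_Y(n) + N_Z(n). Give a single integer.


Answer: 6722

Derivation:
Step 0: N_D=0, N_Y=2, N_Z=0, L=2
Step 1: N_D=6, N_Y=2, N_Z=0, L=8
Step 2: N_D=24, N_Y=2, N_Z=6, L=32
Step 3: N_D=90, N_Y=8, N_Z=24, L=122
Step 4: N_D=342, N_Y=32, N_Z=90, L=464
Step 5: N_D=1302, N_Y=122, N_Z=342, L=1766
Step 6: N_D=4956, N_Y=464, N_Z=1302, L=6722


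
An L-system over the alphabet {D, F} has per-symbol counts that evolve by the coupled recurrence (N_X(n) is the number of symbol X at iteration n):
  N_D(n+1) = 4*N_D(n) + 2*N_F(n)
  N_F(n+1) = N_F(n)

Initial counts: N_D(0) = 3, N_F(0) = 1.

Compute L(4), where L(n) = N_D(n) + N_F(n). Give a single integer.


Step 0: N_D=3, N_F=1, L=4
Step 1: N_D=14, N_F=1, L=15
Step 2: N_D=58, N_F=1, L=59
Step 3: N_D=234, N_F=1, L=235
Step 4: N_D=938, N_F=1, L=939

Answer: 939


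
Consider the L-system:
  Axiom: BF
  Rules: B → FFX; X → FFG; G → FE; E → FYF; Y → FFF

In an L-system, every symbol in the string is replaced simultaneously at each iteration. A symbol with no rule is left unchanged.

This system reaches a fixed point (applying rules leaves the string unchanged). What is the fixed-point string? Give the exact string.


Answer: FFFFFFFFFFF

Derivation:
Step 0: BF
Step 1: FFXF
Step 2: FFFFGF
Step 3: FFFFFEF
Step 4: FFFFFFYFF
Step 5: FFFFFFFFFFF
Step 6: FFFFFFFFFFF  (unchanged — fixed point at step 5)


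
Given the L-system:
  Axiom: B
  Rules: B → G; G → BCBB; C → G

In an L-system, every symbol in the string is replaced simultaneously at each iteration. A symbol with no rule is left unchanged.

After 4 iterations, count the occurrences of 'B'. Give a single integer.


Step 0: B  (1 'B')
Step 1: G  (0 'B')
Step 2: BCBB  (3 'B')
Step 3: GGGG  (0 'B')
Step 4: BCBBBCBBBCBBBCBB  (12 'B')

Answer: 12


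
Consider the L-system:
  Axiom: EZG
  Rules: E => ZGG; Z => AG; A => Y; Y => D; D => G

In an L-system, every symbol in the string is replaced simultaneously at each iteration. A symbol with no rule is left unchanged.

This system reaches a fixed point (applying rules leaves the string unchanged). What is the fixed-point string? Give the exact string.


Step 0: EZG
Step 1: ZGGAGG
Step 2: AGGGYGG
Step 3: YGGGDGG
Step 4: DGGGGGG
Step 5: GGGGGGG
Step 6: GGGGGGG  (unchanged — fixed point at step 5)

Answer: GGGGGGG


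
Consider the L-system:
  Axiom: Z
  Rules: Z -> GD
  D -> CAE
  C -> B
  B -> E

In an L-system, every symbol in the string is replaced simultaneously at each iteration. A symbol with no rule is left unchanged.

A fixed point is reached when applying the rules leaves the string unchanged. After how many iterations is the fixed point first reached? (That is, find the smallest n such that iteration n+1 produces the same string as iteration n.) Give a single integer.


Answer: 4

Derivation:
Step 0: Z
Step 1: GD
Step 2: GCAE
Step 3: GBAE
Step 4: GEAE
Step 5: GEAE  (unchanged — fixed point at step 4)


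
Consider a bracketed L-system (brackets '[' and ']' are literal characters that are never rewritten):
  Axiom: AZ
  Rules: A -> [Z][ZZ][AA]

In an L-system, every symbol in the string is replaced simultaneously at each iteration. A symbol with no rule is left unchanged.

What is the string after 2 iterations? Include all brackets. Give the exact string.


Answer: [Z][ZZ][[Z][ZZ][AA][Z][ZZ][AA]]Z

Derivation:
Step 0: AZ
Step 1: [Z][ZZ][AA]Z
Step 2: [Z][ZZ][[Z][ZZ][AA][Z][ZZ][AA]]Z


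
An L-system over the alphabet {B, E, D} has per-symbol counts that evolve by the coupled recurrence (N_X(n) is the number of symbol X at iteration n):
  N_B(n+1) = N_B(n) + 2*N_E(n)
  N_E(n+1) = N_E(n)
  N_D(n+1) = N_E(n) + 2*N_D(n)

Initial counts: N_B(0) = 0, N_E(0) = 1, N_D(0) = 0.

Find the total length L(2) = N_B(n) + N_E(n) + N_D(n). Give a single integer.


Answer: 8

Derivation:
Step 0: N_B=0, N_E=1, N_D=0, L=1
Step 1: N_B=2, N_E=1, N_D=1, L=4
Step 2: N_B=4, N_E=1, N_D=3, L=8


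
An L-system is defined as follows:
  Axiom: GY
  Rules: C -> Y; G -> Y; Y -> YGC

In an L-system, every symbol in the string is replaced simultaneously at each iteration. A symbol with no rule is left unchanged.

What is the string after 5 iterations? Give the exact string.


Step 0: GY
Step 1: YYGC
Step 2: YGCYGCYY
Step 3: YGCYYYGCYYYGCYGC
Step 4: YGCYYYGCYGCYGCYYYGCYGCYGCYYYGCYY
Step 5: YGCYYYGCYGCYGCYYYGCYYYGCYYYGCYGCYGCYYYGCYYYGCYYYGCYGCYGCYYYGCYGC

Answer: YGCYYYGCYGCYGCYYYGCYYYGCYYYGCYGCYGCYYYGCYYYGCYYYGCYGCYGCYYYGCYGC


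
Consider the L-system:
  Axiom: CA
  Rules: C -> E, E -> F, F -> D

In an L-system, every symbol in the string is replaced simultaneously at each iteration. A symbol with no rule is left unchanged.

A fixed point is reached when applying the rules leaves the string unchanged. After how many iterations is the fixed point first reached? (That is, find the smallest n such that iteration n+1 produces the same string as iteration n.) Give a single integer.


Answer: 3

Derivation:
Step 0: CA
Step 1: EA
Step 2: FA
Step 3: DA
Step 4: DA  (unchanged — fixed point at step 3)


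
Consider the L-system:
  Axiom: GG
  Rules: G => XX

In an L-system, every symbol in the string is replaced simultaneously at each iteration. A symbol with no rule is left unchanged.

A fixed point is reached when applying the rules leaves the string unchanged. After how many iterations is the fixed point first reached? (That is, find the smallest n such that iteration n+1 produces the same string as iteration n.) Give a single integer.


Answer: 1

Derivation:
Step 0: GG
Step 1: XXXX
Step 2: XXXX  (unchanged — fixed point at step 1)


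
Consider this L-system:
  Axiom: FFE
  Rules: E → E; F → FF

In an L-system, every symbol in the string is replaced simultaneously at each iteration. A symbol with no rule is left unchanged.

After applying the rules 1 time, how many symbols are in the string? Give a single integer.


Step 0: length = 3
Step 1: length = 5

Answer: 5


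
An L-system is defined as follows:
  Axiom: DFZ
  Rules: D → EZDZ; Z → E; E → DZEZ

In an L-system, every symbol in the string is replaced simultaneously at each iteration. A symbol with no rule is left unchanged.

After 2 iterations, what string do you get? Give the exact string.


Step 0: DFZ
Step 1: EZDZFE
Step 2: DZEZEEZDZEFDZEZ

Answer: DZEZEEZDZEFDZEZ


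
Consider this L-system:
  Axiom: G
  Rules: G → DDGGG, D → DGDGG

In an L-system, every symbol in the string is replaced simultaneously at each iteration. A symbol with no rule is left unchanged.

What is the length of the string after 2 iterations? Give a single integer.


Answer: 25

Derivation:
Step 0: length = 1
Step 1: length = 5
Step 2: length = 25


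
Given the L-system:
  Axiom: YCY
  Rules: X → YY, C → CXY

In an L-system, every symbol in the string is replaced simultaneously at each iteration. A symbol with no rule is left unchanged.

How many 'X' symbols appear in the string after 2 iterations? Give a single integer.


Step 0: YCY  (0 'X')
Step 1: YCXYY  (1 'X')
Step 2: YCXYYYYY  (1 'X')

Answer: 1


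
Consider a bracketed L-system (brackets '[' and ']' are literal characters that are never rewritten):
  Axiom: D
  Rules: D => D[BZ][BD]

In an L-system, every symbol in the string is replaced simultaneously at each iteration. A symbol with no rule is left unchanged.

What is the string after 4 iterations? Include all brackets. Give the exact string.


Step 0: D
Step 1: D[BZ][BD]
Step 2: D[BZ][BD][BZ][BD[BZ][BD]]
Step 3: D[BZ][BD][BZ][BD[BZ][BD]][BZ][BD[BZ][BD][BZ][BD[BZ][BD]]]
Step 4: D[BZ][BD][BZ][BD[BZ][BD]][BZ][BD[BZ][BD][BZ][BD[BZ][BD]]][BZ][BD[BZ][BD][BZ][BD[BZ][BD]][BZ][BD[BZ][BD][BZ][BD[BZ][BD]]]]

Answer: D[BZ][BD][BZ][BD[BZ][BD]][BZ][BD[BZ][BD][BZ][BD[BZ][BD]]][BZ][BD[BZ][BD][BZ][BD[BZ][BD]][BZ][BD[BZ][BD][BZ][BD[BZ][BD]]]]


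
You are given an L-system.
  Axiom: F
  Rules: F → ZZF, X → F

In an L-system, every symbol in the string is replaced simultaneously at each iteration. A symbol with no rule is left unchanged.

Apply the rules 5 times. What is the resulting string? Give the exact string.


Step 0: F
Step 1: ZZF
Step 2: ZZZZF
Step 3: ZZZZZZF
Step 4: ZZZZZZZZF
Step 5: ZZZZZZZZZZF

Answer: ZZZZZZZZZZF


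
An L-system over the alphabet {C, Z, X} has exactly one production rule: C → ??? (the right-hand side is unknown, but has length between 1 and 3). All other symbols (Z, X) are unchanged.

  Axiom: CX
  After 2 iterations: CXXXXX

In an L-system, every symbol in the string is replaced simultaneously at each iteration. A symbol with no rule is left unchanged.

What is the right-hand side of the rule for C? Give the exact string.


Answer: CXX

Derivation:
Trying C → CXX:
  Step 0: CX
  Step 1: CXXX
  Step 2: CXXXXX
Matches the given result.


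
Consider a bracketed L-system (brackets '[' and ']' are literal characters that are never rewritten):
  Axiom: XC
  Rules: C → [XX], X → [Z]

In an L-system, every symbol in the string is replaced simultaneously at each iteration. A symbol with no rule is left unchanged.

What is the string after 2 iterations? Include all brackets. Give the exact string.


Answer: [Z][[Z][Z]]

Derivation:
Step 0: XC
Step 1: [Z][XX]
Step 2: [Z][[Z][Z]]


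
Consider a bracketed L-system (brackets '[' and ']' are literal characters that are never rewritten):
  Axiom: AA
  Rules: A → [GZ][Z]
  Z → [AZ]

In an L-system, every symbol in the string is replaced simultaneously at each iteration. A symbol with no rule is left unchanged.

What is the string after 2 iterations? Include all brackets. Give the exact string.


Step 0: AA
Step 1: [GZ][Z][GZ][Z]
Step 2: [G[AZ]][[AZ]][G[AZ]][[AZ]]

Answer: [G[AZ]][[AZ]][G[AZ]][[AZ]]


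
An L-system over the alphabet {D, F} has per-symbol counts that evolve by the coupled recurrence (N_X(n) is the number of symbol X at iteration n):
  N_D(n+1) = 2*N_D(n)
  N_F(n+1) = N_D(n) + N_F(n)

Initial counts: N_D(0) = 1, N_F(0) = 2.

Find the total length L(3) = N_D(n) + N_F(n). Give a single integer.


Answer: 17

Derivation:
Step 0: N_D=1, N_F=2, L=3
Step 1: N_D=2, N_F=3, L=5
Step 2: N_D=4, N_F=5, L=9
Step 3: N_D=8, N_F=9, L=17


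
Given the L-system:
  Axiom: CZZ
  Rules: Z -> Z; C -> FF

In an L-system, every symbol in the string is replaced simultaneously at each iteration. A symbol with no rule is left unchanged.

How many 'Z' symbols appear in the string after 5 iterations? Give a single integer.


Answer: 2

Derivation:
Step 0: CZZ  (2 'Z')
Step 1: FFZZ  (2 'Z')
Step 2: FFZZ  (2 'Z')
Step 3: FFZZ  (2 'Z')
Step 4: FFZZ  (2 'Z')
Step 5: FFZZ  (2 'Z')


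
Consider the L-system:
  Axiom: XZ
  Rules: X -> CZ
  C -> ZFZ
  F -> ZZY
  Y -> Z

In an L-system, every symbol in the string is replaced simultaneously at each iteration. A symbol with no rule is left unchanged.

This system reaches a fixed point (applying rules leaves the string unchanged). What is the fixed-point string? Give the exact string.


Step 0: XZ
Step 1: CZZ
Step 2: ZFZZZ
Step 3: ZZZYZZZ
Step 4: ZZZZZZZ
Step 5: ZZZZZZZ  (unchanged — fixed point at step 4)

Answer: ZZZZZZZ


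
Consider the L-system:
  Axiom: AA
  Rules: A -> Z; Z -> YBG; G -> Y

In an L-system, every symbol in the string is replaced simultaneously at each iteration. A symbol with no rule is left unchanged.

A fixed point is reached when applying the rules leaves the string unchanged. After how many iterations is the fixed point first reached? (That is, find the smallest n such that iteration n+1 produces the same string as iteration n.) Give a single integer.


Step 0: AA
Step 1: ZZ
Step 2: YBGYBG
Step 3: YBYYBY
Step 4: YBYYBY  (unchanged — fixed point at step 3)

Answer: 3


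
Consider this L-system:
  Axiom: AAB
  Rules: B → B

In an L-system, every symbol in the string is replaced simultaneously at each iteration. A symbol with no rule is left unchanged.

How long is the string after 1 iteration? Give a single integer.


Step 0: length = 3
Step 1: length = 3

Answer: 3


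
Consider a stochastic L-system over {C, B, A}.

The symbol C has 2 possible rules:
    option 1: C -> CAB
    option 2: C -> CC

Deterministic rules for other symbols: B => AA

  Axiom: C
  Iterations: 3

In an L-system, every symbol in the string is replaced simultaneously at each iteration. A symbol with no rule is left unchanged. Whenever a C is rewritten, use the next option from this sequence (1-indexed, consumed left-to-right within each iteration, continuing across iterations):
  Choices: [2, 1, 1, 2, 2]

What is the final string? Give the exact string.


Answer: CCAAACCAAA

Derivation:
Step 0: C
Step 1: CC  (used choices [2])
Step 2: CABCAB  (used choices [1, 1])
Step 3: CCAAACCAAA  (used choices [2, 2])


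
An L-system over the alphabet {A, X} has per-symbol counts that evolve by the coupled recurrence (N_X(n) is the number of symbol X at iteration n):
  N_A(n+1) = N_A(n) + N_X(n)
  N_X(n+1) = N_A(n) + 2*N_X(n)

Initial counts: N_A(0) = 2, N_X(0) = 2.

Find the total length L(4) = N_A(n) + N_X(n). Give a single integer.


Step 0: N_A=2, N_X=2, L=4
Step 1: N_A=4, N_X=6, L=10
Step 2: N_A=10, N_X=16, L=26
Step 3: N_A=26, N_X=42, L=68
Step 4: N_A=68, N_X=110, L=178

Answer: 178


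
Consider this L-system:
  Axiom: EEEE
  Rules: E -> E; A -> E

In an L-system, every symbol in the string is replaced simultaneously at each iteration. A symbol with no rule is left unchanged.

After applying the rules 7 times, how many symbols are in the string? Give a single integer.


Answer: 4

Derivation:
Step 0: length = 4
Step 1: length = 4
Step 2: length = 4
Step 3: length = 4
Step 4: length = 4
Step 5: length = 4
Step 6: length = 4
Step 7: length = 4


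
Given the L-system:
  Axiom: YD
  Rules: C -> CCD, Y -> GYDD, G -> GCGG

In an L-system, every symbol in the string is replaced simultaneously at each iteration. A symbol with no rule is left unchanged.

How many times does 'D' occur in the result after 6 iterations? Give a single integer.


Answer: 135

Derivation:
Step 0: YD  (1 'D')
Step 1: GYDDD  (3 'D')
Step 2: GCGGGYDDDDD  (5 'D')
Step 3: GCGGCCDGCGGGCGGGCGGGYDDDDDDD  (8 'D')
Step 4: GCGGCCDGCGGGCGGCCDCCDDGCGGCCDGCGGGCGGGCGGCCDGCGGGCGGGCGGCCDGCGGGCGGGCGGGYDDDDDDDDD  (16 'D')
Step 5: GCGGCCDGCGGGCGGCCDCCDDGCGGCCDGCGGGCGGGCGGCCDGCGGGCGGCCDCCDDCCDCCDDDGCGGCCDGCGGGCGGCCDCCDDGCGGCCDGCGGGCGGGCGGCCDGCGGGCGGGCGGCCDGCGGGCGGCCDCCDDGCGGCCDGCGGGCGGGCGGCCDGCGGGCGGGCGGCCDGCGGGCGGCCDCCDDGCGGCCDGCGGGCGGGCGGCCDGCGGGCGGGCGGCCDGCGGGCGGGCGGGYDDDDDDDDDDD  (43 'D')
Step 6: GCGGCCDGCGGGCGGCCDCCDDGCGGCCDGCGGGCGGGCGGCCDGCGGGCGGCCDCCDDCCDCCDDDGCGGCCDGCGGGCGGCCDCCDDGCGGCCDGCGGGCGGGCGGCCDGCGGGCGGGCGGCCDGCGGGCGGCCDCCDDGCGGCCDGCGGGCGGGCGGCCDGCGGGCGGCCDCCDDCCDCCDDDCCDCCDDCCDCCDDDDGCGGCCDGCGGGCGGCCDCCDDGCGGCCDGCGGGCGGGCGGCCDGCGGGCGGCCDCCDDCCDCCDDDGCGGCCDGCGGGCGGCCDCCDDGCGGCCDGCGGGCGGGCGGCCDGCGGGCGGGCGGCCDGCGGGCGGCCDCCDDGCGGCCDGCGGGCGGGCGGCCDGCGGGCGGGCGGCCDGCGGGCGGCCDCCDDGCGGCCDGCGGGCGGGCGGCCDGCGGGCGGCCDCCDDCCDCCDDDGCGGCCDGCGGGCGGCCDCCDDGCGGCCDGCGGGCGGGCGGCCDGCGGGCGGGCGGCCDGCGGGCGGCCDCCDDGCGGCCDGCGGGCGGGCGGCCDGCGGGCGGGCGGCCDGCGGGCGGCCDCCDDGCGGCCDGCGGGCGGGCGGCCDGCGGGCGGCCDCCDDCCDCCDDDGCGGCCDGCGGGCGGCCDCCDDGCGGCCDGCGGGCGGGCGGCCDGCGGGCGGGCGGCCDGCGGGCGGCCDCCDDGCGGCCDGCGGGCGGGCGGCCDGCGGGCGGGCGGCCDGCGGGCGGCCDCCDDGCGGCCDGCGGGCGGGCGGCCDGCGGGCGGGCGGCCDGCGGGCGGGCGGGYDDDDDDDDDDDDD  (135 'D')


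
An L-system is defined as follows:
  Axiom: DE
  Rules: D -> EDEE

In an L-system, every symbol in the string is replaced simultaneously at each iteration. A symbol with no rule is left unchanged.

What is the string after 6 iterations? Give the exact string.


Step 0: DE
Step 1: EDEEE
Step 2: EEDEEEEE
Step 3: EEEDEEEEEEE
Step 4: EEEEDEEEEEEEEE
Step 5: EEEEEDEEEEEEEEEEE
Step 6: EEEEEEDEEEEEEEEEEEEE

Answer: EEEEEEDEEEEEEEEEEEEE


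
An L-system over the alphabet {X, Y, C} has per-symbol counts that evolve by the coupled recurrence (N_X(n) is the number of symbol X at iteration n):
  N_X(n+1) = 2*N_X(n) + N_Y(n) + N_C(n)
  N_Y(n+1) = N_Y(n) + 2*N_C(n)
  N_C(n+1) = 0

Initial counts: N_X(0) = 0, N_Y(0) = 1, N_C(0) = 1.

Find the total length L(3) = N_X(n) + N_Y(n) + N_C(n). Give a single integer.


Answer: 20

Derivation:
Step 0: N_X=0, N_Y=1, N_C=1, L=2
Step 1: N_X=2, N_Y=3, N_C=0, L=5
Step 2: N_X=7, N_Y=3, N_C=0, L=10
Step 3: N_X=17, N_Y=3, N_C=0, L=20


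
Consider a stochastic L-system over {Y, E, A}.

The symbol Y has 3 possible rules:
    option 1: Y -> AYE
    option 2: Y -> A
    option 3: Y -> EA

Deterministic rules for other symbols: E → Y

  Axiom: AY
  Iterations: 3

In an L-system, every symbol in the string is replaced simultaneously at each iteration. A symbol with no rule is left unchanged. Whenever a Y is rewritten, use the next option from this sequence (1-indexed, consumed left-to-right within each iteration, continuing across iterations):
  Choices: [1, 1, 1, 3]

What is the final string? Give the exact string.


Answer: AAAAYEYEA

Derivation:
Step 0: AY
Step 1: AAYE  (used choices [1])
Step 2: AAAYEY  (used choices [1])
Step 3: AAAAYEYEA  (used choices [1, 3])


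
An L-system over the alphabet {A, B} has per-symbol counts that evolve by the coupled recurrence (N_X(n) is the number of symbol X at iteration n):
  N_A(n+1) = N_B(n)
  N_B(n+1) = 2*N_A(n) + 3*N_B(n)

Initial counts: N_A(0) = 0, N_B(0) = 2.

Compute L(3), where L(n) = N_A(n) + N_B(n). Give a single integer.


Answer: 100

Derivation:
Step 0: N_A=0, N_B=2, L=2
Step 1: N_A=2, N_B=6, L=8
Step 2: N_A=6, N_B=22, L=28
Step 3: N_A=22, N_B=78, L=100


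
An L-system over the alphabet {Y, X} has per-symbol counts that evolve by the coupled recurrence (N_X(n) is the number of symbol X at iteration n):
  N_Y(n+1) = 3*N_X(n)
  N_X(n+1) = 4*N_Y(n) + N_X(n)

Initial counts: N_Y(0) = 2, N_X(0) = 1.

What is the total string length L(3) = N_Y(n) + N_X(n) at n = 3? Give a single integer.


Step 0: N_Y=2, N_X=1, L=3
Step 1: N_Y=3, N_X=9, L=12
Step 2: N_Y=27, N_X=21, L=48
Step 3: N_Y=63, N_X=129, L=192

Answer: 192


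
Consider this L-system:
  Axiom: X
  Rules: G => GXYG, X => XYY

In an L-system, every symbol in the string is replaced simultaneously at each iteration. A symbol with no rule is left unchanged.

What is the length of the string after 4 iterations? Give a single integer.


Step 0: length = 1
Step 1: length = 3
Step 2: length = 5
Step 3: length = 7
Step 4: length = 9

Answer: 9


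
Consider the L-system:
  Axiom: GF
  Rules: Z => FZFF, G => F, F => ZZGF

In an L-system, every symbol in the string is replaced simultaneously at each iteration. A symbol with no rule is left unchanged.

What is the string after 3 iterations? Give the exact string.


Step 0: GF
Step 1: FZZGF
Step 2: ZZGFFZFFFZFFFZZGF
Step 3: FZFFFZFFFZZGFZZGFFZFFZZGFZZGFZZGFFZFFZZGFZZGFZZGFFZFFFZFFFZZGF

Answer: FZFFFZFFFZZGFZZGFFZFFZZGFZZGFZZGFFZFFZZGFZZGFZZGFFZFFFZFFFZZGF


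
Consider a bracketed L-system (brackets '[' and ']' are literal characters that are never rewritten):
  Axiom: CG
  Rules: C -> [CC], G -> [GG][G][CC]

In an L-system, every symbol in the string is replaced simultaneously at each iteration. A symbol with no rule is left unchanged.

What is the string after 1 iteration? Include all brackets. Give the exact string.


Step 0: CG
Step 1: [CC][GG][G][CC]

Answer: [CC][GG][G][CC]


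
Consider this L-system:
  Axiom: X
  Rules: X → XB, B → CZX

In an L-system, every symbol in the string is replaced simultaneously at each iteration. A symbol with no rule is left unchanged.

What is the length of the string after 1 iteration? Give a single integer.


Answer: 2

Derivation:
Step 0: length = 1
Step 1: length = 2


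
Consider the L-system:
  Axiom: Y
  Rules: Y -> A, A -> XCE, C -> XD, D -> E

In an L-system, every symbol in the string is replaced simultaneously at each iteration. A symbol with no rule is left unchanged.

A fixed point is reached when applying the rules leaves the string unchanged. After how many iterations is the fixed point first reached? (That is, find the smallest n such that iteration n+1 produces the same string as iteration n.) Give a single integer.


Step 0: Y
Step 1: A
Step 2: XCE
Step 3: XXDE
Step 4: XXEE
Step 5: XXEE  (unchanged — fixed point at step 4)

Answer: 4
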